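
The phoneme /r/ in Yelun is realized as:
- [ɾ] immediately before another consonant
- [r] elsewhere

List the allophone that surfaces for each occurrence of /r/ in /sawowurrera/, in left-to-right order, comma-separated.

[ɾ], [r], [r]

Occurrence 1 (position 7): immediately before another consonant → [ɾ].
Occurrence 2 (position 8): no conditioning environment matches → elsewhere allophone [r].
Occurrence 3 (position 10): no conditioning environment matches → elsewhere allophone [r].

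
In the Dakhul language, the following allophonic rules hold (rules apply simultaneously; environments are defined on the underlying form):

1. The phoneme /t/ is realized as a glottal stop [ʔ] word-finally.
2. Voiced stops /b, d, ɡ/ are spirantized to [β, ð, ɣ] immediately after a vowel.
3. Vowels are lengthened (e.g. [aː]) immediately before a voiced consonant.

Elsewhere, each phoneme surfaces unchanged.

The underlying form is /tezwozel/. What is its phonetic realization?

[teːzwoːzeːl]

/t/ (word-initial) fails the environment for rule 1, so it stays [t].
/e/ (between /t/ and /z/) occurs before a voiced consonant → [eː] by rule 3.
/o/ (between /w/ and /z/) occurs before a voiced consonant → [oː] by rule 3.
/e/ (between /z/ and /l/): before a voiced consonant, so rule 3 applies → [eː].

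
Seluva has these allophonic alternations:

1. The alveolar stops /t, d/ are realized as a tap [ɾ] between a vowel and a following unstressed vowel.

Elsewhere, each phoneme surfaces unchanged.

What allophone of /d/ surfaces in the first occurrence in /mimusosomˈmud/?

/d/ (word-final): rule 1 targets it, but not between a vowel and a following unstressed vowel → unchanged [d].

[d]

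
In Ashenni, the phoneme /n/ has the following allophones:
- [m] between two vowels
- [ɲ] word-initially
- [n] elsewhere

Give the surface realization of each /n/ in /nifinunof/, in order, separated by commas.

[ɲ], [m], [m]

Occurrence 1 (position 1): word-initially → [ɲ].
Occurrence 2 (position 5): between two vowels → [m].
Occurrence 3 (position 7): between two vowels → [m].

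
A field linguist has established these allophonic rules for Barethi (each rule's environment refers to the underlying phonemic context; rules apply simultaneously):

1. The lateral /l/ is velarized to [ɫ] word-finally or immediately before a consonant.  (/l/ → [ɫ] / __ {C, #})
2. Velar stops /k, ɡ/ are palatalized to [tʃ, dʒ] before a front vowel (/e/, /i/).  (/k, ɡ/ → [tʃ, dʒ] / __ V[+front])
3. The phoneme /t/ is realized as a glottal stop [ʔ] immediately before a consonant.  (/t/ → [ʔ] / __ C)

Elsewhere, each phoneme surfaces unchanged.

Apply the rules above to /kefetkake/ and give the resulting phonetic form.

[tʃefeʔkatʃe]

Rule 2 applies to /k/ (word-initial: before a front vowel) → [tʃ].
/e/ (between /k/ and /f/): no rule targets it → [e].
/f/ (between /e/ and /e/) is unaffected → [f].
/e/ — not in any rule's target class → [e].
Rule 3 applies to /t/ (between /e/ and /k/: immediately before a consonant) → [ʔ].
/k/ — between /t/ and /a/; rule 2 does not apply here → [k].
/a/ — not in any rule's target class → [a].
/k/ — between /a/ and /e/, before a front vowel — surfaces as [tʃ] (rule 2).
/e/ stays [e].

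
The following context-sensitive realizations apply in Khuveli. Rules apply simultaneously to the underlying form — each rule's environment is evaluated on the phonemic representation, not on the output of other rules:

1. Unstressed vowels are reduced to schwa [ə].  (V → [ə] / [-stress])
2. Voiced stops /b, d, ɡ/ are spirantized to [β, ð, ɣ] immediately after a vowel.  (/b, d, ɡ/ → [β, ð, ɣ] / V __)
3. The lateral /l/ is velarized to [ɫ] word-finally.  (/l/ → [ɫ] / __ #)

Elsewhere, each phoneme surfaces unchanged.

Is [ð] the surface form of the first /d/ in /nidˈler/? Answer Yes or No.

Yes

/d/ (between /i/ and /l/): immediately after a vowel, so rule 2 applies → [ð].
The actual realization is [ð], which matches [ð].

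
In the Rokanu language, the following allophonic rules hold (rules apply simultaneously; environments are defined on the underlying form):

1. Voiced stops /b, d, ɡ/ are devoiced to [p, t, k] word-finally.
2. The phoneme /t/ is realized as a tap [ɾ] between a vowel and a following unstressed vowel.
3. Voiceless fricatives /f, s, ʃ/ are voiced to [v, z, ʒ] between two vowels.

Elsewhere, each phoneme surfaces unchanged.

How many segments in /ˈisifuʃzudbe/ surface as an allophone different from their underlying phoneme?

Segments that undergo a rule: /s/ → [z] (rule 3); /f/ → [v] (rule 3).
All other segments surface unchanged.

2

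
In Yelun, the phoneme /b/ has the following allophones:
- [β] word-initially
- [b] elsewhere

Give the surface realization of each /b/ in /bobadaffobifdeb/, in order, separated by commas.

[β], [b], [b], [b]

Occurrence 1 (position 1): word-initially → [β].
Occurrence 2 (position 3): no conditioning environment matches → elsewhere allophone [b].
Occurrence 3 (position 10): no conditioning environment matches → elsewhere allophone [b].
Occurrence 4 (position 15): no conditioning environment matches → elsewhere allophone [b].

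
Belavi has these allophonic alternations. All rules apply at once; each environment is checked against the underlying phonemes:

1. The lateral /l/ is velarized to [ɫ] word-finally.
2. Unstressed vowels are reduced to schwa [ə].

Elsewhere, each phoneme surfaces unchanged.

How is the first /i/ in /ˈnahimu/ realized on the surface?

/i/ (between /h/ and /m/) occurs in an unstressed syllable → [ə] by rule 2.

[ə]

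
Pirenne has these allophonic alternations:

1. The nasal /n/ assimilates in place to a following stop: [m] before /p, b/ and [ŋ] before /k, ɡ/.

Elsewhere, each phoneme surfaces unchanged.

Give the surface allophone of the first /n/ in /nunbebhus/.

[n]

/n/ (word-initial) fails the environment for rule 1, so it stays [n].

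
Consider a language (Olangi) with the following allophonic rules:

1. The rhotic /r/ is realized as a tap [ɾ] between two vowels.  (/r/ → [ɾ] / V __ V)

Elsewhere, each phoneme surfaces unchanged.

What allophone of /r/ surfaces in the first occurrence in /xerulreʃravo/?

/r/ (between /e/ and /u/) occurs between two vowels → [ɾ] by rule 1.

[ɾ]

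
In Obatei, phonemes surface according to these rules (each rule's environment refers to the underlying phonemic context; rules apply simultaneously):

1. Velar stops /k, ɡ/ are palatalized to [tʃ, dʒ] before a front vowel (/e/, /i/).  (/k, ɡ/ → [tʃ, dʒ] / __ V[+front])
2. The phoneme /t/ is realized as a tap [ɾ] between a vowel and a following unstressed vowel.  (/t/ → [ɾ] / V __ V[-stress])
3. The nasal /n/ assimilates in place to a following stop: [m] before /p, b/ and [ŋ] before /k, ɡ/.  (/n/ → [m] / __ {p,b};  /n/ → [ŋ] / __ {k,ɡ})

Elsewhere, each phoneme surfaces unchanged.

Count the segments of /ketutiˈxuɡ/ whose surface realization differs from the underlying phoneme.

Segments that undergo a rule: /k/ → [tʃ] (rule 1); /t/ → [ɾ] (rule 2); /t/ → [ɾ] (rule 2).
All other segments surface unchanged.

3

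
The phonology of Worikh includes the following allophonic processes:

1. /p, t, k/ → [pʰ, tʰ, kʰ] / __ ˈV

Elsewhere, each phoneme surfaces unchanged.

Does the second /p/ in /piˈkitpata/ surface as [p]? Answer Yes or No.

/p/ — between /t/ and /a/; rule 1 does not apply here → [p].
The actual realization is [p], which matches [p].

Yes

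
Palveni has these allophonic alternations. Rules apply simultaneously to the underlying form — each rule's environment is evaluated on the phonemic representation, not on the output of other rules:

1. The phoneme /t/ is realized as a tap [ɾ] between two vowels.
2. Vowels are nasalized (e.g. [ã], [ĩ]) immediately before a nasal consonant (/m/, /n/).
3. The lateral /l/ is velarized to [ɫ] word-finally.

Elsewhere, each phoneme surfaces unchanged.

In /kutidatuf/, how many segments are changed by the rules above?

Segments that undergo a rule: /t/ → [ɾ] (rule 1); /t/ → [ɾ] (rule 1).
All other segments surface unchanged.

2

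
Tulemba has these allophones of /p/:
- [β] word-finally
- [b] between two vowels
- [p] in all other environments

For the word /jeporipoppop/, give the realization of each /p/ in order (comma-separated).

[b], [b], [p], [p], [β]

Occurrence 1 (position 3): between two vowels → [b].
Occurrence 2 (position 7): between two vowels → [b].
Occurrence 3 (position 9): no conditioning environment matches → elsewhere allophone [p].
Occurrence 4 (position 10): no conditioning environment matches → elsewhere allophone [p].
Occurrence 5 (position 12): word-finally → [β].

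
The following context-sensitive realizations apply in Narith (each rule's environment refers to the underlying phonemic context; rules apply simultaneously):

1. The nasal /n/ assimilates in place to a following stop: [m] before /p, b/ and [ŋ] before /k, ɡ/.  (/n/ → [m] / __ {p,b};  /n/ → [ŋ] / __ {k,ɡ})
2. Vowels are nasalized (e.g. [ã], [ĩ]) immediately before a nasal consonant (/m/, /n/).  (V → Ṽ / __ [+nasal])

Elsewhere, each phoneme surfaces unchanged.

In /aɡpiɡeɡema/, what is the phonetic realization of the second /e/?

/e/ — between /ɡ/ and /m/, before a nasal consonant — surfaces as [ẽ] (rule 2).

[ẽ]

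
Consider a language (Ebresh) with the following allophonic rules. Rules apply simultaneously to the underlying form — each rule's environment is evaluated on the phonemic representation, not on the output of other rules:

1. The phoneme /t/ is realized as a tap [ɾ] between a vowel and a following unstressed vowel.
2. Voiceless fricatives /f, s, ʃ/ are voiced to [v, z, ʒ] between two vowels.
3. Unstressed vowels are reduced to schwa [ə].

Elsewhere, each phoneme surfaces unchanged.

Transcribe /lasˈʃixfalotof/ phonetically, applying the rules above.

[ləsˈʃixfələɾəf]

/l/ (word-initial): no rule targets it → [l].
/a/ — between /l/ and /s/, in an unstressed syllable — surfaces as [ə] (rule 3).
/s/ (between /a/ and /ʃ/) fails the environment for rule 2, so it stays [s].
/ʃ/ (between /s/ and /i/): rule 2 targets it, but not between two vowels → unchanged [ʃ].
/i/ — between /ʃ/ and /x/; rule 3 does not apply here → [i].
/x/ (between /i/ and /f/) is unaffected → [x].
/f/ — between /x/ and /a/; rule 2 does not apply here → [f].
/a/ (between /f/ and /l/): in an unstressed syllable, so rule 3 applies → [ə].
/l/ stays [l].
Rule 3 applies to /o/ (between /l/ and /t/: in an unstressed syllable) → [ə].
/t/ — between /o/ and /o/, between a vowel and a following unstressed vowel — surfaces as [ɾ] (rule 1).
/o/ (between /t/ and /f/): in an unstressed syllable, so rule 3 applies → [ə].
/f/ — word-final; rule 2 does not apply here → [f].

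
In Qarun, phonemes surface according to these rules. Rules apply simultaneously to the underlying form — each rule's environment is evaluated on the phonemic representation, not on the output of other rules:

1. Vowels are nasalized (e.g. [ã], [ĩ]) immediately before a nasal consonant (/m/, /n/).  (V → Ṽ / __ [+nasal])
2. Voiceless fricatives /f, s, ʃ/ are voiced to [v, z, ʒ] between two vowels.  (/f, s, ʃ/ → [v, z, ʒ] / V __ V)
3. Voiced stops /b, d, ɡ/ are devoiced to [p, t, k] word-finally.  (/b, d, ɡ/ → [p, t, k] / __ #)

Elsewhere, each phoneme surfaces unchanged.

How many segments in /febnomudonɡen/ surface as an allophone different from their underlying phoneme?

3

Segments that undergo a rule: /o/ → [õ] (rule 1); /o/ → [õ] (rule 1); /e/ → [ẽ] (rule 1).
All other segments surface unchanged.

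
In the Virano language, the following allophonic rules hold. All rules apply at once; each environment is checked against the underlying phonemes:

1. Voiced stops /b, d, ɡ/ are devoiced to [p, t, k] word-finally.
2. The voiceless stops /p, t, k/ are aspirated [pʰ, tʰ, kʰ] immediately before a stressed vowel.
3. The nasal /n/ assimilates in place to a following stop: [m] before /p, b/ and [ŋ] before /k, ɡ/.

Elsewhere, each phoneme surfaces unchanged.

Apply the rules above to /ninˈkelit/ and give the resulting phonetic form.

[niŋˈkʰelit]

/n/ — word-initial; rule 3 does not apply here → [n].
/i/ — not in any rule's target class → [i].
Rule 3 applies to /n/ (between /i/ and /k/: before a labial or velar stop) → [ŋ].
/k/ (between /n/ and /e/): immediately before a stressed vowel, so rule 2 applies → [kʰ].
/e/ — not in any rule's target class → [e].
/l/ (between /e/ and /i/): no rule targets it → [l].
/i/ (between /l/ and /t/): no rule targets it → [i].
/t/ (word-final) is in the target of rule 2 but the environment (immediately before a stressed vowel) is not met → [t].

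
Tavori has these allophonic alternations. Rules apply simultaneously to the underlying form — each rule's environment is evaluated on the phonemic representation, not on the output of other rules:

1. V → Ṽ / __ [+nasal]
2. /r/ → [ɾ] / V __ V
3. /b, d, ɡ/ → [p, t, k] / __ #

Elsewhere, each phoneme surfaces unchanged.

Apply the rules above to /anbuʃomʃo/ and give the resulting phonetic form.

/a/ (word-initial) occurs before a nasal consonant → [ã] by rule 1.
/n/ — not in any rule's target class → [n].
/b/ (between /n/ and /u/): rule 3 targets it, but not word-finally → unchanged [b].
/u/ — between /b/ and /ʃ/; rule 1 does not apply here → [u].
/ʃ/ stays [ʃ].
/o/ (between /ʃ/ and /m/): before a nasal consonant, so rule 1 applies → [õ].
/m/ stays [m].
/ʃ/ (between /m/ and /o/) is unaffected → [ʃ].
/o/ (word-final) is in the target of rule 1 but the environment (before a nasal consonant) is not met → [o].

[ãnbuʃõmʃo]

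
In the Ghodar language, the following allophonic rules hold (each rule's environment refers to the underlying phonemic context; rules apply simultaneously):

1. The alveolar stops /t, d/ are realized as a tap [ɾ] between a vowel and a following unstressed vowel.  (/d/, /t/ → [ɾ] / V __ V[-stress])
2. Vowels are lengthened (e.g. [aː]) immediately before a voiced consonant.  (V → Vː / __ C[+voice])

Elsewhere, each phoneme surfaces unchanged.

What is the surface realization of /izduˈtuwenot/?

/i/ (word-initial) occurs before a voiced consonant → [iː] by rule 2.
/d/ (between /z/ and /u/): rule 1 targets it, but not between a vowel and a following unstressed vowel → unchanged [d].
/u/ (between /d/ and /t/): rule 2 targets it, but not before a voiced consonant → unchanged [u].
/t/ (between /u/ and /u/) is in the target of rule 1 but the environment (between a vowel and a following unstressed vowel) is not met → [t].
/u/ — between /t/ and /w/, before a voiced consonant — surfaces as [uː] (rule 2).
Rule 2 applies to /e/ (between /w/ and /n/: before a voiced consonant) → [eː].
/o/ (between /n/ and /t/) fails the environment for rule 2, so it stays [o].
/t/ (word-final) fails the environment for rule 1, so it stays [t].

[iːzduˈtuːweːnot]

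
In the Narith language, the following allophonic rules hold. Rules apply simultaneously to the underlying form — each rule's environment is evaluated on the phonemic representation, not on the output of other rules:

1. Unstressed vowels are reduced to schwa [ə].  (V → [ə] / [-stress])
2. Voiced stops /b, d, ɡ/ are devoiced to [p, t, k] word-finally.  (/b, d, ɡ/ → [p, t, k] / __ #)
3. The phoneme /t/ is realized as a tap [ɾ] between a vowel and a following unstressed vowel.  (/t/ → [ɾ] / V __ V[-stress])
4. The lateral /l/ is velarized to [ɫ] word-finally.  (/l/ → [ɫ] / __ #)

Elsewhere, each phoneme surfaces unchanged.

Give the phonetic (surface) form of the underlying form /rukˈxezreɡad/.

[rəkˈxezrəɡət]

/u/ meets the environment for rule 1 (in an unstressed syllable) → [ə].
/e/ (between /x/ and /z/): rule 1 targets it, but not in an unstressed syllable → unchanged [e].
/e/ (between /r/ and /ɡ/) occurs in an unstressed syllable → [ə] by rule 1.
/ɡ/ (between /e/ and /a/) is in the target of rule 2 but the environment (word-finally) is not met → [ɡ].
/a/ meets the environment for rule 1 (in an unstressed syllable) → [ə].
/d/ (word-final): word-finally, so rule 2 applies → [t].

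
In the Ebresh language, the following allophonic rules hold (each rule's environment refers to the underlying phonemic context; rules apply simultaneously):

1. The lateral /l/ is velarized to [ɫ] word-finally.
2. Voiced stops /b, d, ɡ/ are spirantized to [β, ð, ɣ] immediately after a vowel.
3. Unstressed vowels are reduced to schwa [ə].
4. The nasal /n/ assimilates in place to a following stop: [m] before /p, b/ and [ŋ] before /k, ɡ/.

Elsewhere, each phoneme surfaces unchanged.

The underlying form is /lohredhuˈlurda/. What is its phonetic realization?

[ləhrəðhəˈlurdə]

/l/ (word-initial): rule 1 targets it, but not word-finally → unchanged [l].
/o/ (between /l/ and /h/) occurs in an unstressed syllable → [ə] by rule 3.
/e/ (between /r/ and /d/): in an unstressed syllable, so rule 3 applies → [ə].
/d/ — between /e/ and /h/, immediately after a vowel — surfaces as [ð] (rule 2).
Rule 3 applies to /u/ (between /h/ and /l/: in an unstressed syllable) → [ə].
/l/ — between /u/ and /u/; rule 1 does not apply here → [l].
/u/ (between /l/ and /r/) fails the environment for rule 3, so it stays [u].
/d/ (between /r/ and /a/): rule 2 targets it, but not immediately after a vowel → unchanged [d].
/a/ — word-final, in an unstressed syllable — surfaces as [ə] (rule 3).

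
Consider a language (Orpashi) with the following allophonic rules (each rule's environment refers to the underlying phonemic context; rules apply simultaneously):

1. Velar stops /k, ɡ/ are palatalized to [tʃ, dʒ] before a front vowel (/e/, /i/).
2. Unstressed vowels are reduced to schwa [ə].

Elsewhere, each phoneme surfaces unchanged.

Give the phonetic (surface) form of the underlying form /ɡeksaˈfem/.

/ɡ/ meets the environment for rule 1 (before a front vowel) → [dʒ].
Rule 2 applies to /e/ (between /ɡ/ and /k/: in an unstressed syllable) → [ə].
/k/ (between /e/ and /s/) fails the environment for rule 1, so it stays [k].
/s/ (between /k/ and /a/) is unaffected → [s].
/a/ — between /s/ and /f/, in an unstressed syllable — surfaces as [ə] (rule 2).
/f/ (between /a/ and /e/) is unaffected → [f].
/e/ — between /f/ and /m/; rule 2 does not apply here → [e].
/m/ (word-final) is unaffected → [m].

[dʒəksəˈfem]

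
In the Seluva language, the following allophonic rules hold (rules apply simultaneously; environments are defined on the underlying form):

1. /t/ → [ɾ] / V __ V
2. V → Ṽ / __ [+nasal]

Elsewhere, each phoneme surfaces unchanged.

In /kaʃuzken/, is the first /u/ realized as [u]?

Yes

/u/ (between /ʃ/ and /z/) is in the target of rule 2 but the environment (before a nasal consonant) is not met → [u].
The actual realization is [u], which matches [u].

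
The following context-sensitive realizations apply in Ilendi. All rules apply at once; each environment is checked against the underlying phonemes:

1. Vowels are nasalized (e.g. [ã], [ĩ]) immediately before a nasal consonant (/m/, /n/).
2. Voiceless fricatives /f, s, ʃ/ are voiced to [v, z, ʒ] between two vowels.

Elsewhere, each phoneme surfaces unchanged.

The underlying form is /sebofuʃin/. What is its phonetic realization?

[sebovuʒĩn]

/s/ (word-initial) fails the environment for rule 2, so it stays [s].
/e/ (between /s/ and /b/) is in the target of rule 1 but the environment (before a nasal consonant) is not met → [e].
/b/ — not in any rule's target class → [b].
/o/ (between /b/ and /f/) is in the target of rule 1 but the environment (before a nasal consonant) is not met → [o].
Rule 2 applies to /f/ (between /o/ and /u/: between two vowels) → [v].
/u/ (between /f/ and /ʃ/) fails the environment for rule 1, so it stays [u].
/ʃ/ meets the environment for rule 2 (between two vowels) → [ʒ].
Rule 1 applies to /i/ (between /ʃ/ and /n/: before a nasal consonant) → [ĩ].
/n/ (word-final) is unaffected → [n].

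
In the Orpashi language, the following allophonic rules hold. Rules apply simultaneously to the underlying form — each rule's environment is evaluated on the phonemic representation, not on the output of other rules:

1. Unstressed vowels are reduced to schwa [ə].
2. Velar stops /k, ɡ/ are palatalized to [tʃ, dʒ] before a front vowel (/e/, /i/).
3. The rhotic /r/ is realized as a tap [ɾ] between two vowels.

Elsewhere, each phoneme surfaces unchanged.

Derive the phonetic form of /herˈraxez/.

[hərˈraxəz]

/e/ — between /h/ and /r/, in an unstressed syllable — surfaces as [ə] (rule 1).
/r/ (between /e/ and /r/) fails the environment for rule 3, so it stays [r].
/r/ — between /r/ and /a/; rule 3 does not apply here → [r].
/a/ (between /r/ and /x/): rule 1 targets it, but not in an unstressed syllable → unchanged [a].
/e/ (between /x/ and /z/) occurs in an unstressed syllable → [ə] by rule 1.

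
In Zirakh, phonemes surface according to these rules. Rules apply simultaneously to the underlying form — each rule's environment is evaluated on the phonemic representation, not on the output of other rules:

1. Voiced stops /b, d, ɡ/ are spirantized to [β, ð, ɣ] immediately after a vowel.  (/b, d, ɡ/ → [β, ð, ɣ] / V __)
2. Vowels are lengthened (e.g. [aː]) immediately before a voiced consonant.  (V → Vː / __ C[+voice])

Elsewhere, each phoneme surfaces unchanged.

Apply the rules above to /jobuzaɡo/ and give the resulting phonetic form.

[joːβuːzaːɣo]

/j/ stays [j].
/o/ — between /j/ and /b/, before a voiced consonant — surfaces as [oː] (rule 2).
/b/ meets the environment for rule 1 (immediately after a vowel) → [β].
/u/ (between /b/ and /z/): before a voiced consonant, so rule 2 applies → [uː].
/z/ (between /u/ and /a/) is unaffected → [z].
/a/ — between /z/ and /ɡ/, before a voiced consonant — surfaces as [aː] (rule 2).
/ɡ/ (between /a/ and /o/): immediately after a vowel, so rule 1 applies → [ɣ].
/o/ (word-final): rule 2 targets it, but not before a voiced consonant → unchanged [o].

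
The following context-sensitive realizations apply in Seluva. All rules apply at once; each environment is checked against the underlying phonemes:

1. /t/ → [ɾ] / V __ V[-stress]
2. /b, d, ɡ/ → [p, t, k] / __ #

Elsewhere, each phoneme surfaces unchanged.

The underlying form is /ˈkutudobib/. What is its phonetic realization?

[ˈkuɾudobip]

/t/ meets the environment for rule 1 (between a vowel and a following unstressed vowel) → [ɾ].
/d/ (between /u/ and /o/): rule 2 targets it, but not word-finally → unchanged [d].
/b/ (between /o/ and /i/) is in the target of rule 2 but the environment (word-finally) is not met → [b].
/b/ meets the environment for rule 2 (word-finally) → [p].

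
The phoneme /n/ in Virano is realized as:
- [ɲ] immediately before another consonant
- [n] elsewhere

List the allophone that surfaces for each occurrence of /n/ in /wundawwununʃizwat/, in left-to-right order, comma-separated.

[ɲ], [n], [ɲ]

Occurrence 1 (position 3): immediately before another consonant → [ɲ].
Occurrence 2 (position 9): no conditioning environment matches → elsewhere allophone [n].
Occurrence 3 (position 11): immediately before another consonant → [ɲ].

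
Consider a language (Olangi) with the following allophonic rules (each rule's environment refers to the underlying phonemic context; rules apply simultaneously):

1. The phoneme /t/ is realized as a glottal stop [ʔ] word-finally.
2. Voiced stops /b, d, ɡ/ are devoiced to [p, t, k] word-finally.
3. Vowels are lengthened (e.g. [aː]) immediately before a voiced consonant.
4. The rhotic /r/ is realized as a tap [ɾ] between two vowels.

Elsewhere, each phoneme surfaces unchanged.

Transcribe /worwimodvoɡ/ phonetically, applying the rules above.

/w/ (word-initial): no rule targets it → [w].
Rule 3 applies to /o/ (between /w/ and /r/: before a voiced consonant) → [oː].
/r/ (between /o/ and /w/) is in the target of rule 4 but the environment (between two vowels) is not met → [r].
/w/ — not in any rule's target class → [w].
Rule 3 applies to /i/ (between /w/ and /m/: before a voiced consonant) → [iː].
/m/ (between /i/ and /o/) is unaffected → [m].
/o/ (between /m/ and /d/) occurs before a voiced consonant → [oː] by rule 3.
/d/ (between /o/ and /v/): rule 2 targets it, but not word-finally → unchanged [d].
/v/ (between /d/ and /o/): no rule targets it → [v].
/o/ meets the environment for rule 3 (before a voiced consonant) → [oː].
Rule 2 applies to /ɡ/ (word-final: word-finally) → [k].

[woːrwiːmoːdvoːk]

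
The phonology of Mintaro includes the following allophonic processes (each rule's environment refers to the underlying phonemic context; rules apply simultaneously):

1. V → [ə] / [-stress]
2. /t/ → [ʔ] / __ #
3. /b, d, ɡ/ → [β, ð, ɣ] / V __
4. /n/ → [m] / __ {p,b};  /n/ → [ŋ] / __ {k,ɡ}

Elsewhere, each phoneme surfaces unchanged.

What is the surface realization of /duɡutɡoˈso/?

[dəɣətɡəˈso]

/d/ — word-initial; rule 3 does not apply here → [d].
/u/ — between /d/ and /ɡ/, in an unstressed syllable — surfaces as [ə] (rule 1).
/ɡ/ meets the environment for rule 3 (immediately after a vowel) → [ɣ].
Rule 1 applies to /u/ (between /ɡ/ and /t/: in an unstressed syllable) → [ə].
/t/ (between /u/ and /ɡ/): rule 2 targets it, but not word-finally → unchanged [t].
/ɡ/ — between /t/ and /o/; rule 3 does not apply here → [ɡ].
/o/ (between /ɡ/ and /s/) occurs in an unstressed syllable → [ə] by rule 1.
/s/ — not in any rule's target class → [s].
/o/ (word-final) is in the target of rule 1 but the environment (in an unstressed syllable) is not met → [o].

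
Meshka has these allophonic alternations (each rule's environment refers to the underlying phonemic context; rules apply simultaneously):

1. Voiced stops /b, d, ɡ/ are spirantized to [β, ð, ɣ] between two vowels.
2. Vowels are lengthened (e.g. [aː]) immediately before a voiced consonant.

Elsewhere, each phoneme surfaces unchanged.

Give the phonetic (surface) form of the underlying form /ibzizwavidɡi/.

/i/ meets the environment for rule 2 (before a voiced consonant) → [iː].
/b/ (between /i/ and /z/) is in the target of rule 1 but the environment (between two vowels) is not met → [b].
/z/ (between /b/ and /i/): no rule targets it → [z].
Rule 2 applies to /i/ (between /z/ and /z/: before a voiced consonant) → [iː].
/z/ (between /i/ and /w/): no rule targets it → [z].
/w/ (between /z/ and /a/) is unaffected → [w].
Rule 2 applies to /a/ (between /w/ and /v/: before a voiced consonant) → [aː].
/v/ (between /a/ and /i/) is unaffected → [v].
/i/ (between /v/ and /d/): before a voiced consonant, so rule 2 applies → [iː].
/d/ (between /i/ and /ɡ/) is in the target of rule 1 but the environment (between two vowels) is not met → [d].
/ɡ/ (between /d/ and /i/) is in the target of rule 1 but the environment (between two vowels) is not met → [ɡ].
/i/ — word-final; rule 2 does not apply here → [i].

[iːbziːzwaːviːdɡi]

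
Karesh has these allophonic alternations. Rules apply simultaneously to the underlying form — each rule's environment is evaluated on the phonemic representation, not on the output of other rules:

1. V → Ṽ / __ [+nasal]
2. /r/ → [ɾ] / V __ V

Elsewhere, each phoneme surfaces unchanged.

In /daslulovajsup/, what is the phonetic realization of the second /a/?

/a/ (between /v/ and /j/) is in the target of rule 1 but the environment (before a nasal consonant) is not met → [a].

[a]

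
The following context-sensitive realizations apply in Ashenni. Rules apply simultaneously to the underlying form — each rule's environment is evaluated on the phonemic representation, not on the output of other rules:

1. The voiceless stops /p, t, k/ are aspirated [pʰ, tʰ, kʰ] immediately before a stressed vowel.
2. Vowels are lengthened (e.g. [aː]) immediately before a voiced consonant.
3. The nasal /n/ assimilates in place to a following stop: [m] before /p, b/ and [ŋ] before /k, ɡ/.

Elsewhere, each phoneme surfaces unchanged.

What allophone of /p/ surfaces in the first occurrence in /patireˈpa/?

/p/ (word-initial) is in the target of rule 1 but the environment (immediately before a stressed vowel) is not met → [p].

[p]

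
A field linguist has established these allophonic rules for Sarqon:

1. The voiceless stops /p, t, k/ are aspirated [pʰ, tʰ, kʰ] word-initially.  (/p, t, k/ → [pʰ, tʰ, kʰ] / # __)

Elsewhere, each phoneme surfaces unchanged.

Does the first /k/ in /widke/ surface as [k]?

/k/ (between /d/ and /e/): rule 1 targets it, but not word-initially → unchanged [k].
The actual realization is [k], which matches [k].

Yes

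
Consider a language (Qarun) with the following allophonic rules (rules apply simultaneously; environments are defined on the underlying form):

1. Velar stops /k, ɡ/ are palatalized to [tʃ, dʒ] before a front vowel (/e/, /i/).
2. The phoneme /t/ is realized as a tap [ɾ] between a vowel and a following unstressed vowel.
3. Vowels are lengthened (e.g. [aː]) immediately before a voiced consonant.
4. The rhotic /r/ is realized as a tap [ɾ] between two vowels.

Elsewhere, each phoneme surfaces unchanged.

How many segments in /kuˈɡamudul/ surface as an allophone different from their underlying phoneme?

Segments that undergo a rule: /u/ → [uː] (rule 3); /a/ → [aː] (rule 3); /u/ → [uː] (rule 3); /u/ → [uː] (rule 3).
All other segments surface unchanged.

4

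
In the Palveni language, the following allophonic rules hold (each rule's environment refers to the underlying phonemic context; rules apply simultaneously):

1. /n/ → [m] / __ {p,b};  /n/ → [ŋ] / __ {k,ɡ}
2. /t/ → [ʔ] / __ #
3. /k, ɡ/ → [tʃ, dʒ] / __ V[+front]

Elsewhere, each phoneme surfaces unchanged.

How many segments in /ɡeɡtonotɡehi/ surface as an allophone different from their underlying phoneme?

Segments that undergo a rule: /ɡ/ → [dʒ] (rule 3); /ɡ/ → [dʒ] (rule 3).
All other segments surface unchanged.

2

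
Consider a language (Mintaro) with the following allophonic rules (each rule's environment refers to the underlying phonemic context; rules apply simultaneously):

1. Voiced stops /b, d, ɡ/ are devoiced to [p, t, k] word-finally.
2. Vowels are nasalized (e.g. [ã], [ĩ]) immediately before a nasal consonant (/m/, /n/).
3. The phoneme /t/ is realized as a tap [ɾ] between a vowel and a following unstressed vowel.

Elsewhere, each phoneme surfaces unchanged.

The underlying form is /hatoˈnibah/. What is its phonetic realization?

[haɾõˈnibah]

/h/ (word-initial): no rule targets it → [h].
/a/ (between /h/ and /t/) is in the target of rule 2 but the environment (before a nasal consonant) is not met → [a].
/t/ — between /a/ and /o/, between a vowel and a following unstressed vowel — surfaces as [ɾ] (rule 3).
/o/ (between /t/ and /n/): before a nasal consonant, so rule 2 applies → [õ].
/n/ (between /o/ and /i/) is unaffected → [n].
/i/ (between /n/ and /b/) fails the environment for rule 2, so it stays [i].
/b/ (between /i/ and /a/): rule 1 targets it, but not word-finally → unchanged [b].
/a/ (between /b/ and /h/) is in the target of rule 2 but the environment (before a nasal consonant) is not met → [a].
/h/ stays [h].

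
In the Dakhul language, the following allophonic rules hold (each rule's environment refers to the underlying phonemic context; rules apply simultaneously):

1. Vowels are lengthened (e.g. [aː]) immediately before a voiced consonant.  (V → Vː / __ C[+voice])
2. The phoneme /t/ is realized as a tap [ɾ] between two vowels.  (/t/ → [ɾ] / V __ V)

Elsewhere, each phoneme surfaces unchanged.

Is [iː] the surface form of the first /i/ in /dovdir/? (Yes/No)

/i/ (between /d/ and /r/): before a voiced consonant, so rule 1 applies → [iː].
The actual realization is [iː], which matches [iː].

Yes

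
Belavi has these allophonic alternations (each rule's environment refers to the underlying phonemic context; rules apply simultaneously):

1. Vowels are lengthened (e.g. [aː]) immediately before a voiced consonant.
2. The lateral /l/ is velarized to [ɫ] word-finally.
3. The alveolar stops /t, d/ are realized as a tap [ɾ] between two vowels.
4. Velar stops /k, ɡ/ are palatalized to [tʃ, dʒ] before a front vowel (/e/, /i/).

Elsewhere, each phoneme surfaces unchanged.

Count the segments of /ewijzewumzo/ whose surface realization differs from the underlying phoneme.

4

Segments that undergo a rule: /e/ → [eː] (rule 1); /i/ → [iː] (rule 1); /e/ → [eː] (rule 1); /u/ → [uː] (rule 1).
All other segments surface unchanged.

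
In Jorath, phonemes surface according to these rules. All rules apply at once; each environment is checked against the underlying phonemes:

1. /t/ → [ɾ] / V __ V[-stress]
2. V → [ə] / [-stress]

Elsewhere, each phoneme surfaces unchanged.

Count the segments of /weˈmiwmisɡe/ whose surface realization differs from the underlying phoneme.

3

Segments that undergo a rule: /e/ → [ə] (rule 2); /i/ → [ə] (rule 2); /e/ → [ə] (rule 2).
All other segments surface unchanged.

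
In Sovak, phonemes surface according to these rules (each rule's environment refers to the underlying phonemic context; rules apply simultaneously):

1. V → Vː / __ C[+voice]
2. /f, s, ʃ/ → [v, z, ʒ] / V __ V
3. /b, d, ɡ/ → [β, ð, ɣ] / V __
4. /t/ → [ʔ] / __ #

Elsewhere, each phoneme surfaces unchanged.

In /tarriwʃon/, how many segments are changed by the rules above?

3

Segments that undergo a rule: /a/ → [aː] (rule 1); /i/ → [iː] (rule 1); /o/ → [oː] (rule 1).
All other segments surface unchanged.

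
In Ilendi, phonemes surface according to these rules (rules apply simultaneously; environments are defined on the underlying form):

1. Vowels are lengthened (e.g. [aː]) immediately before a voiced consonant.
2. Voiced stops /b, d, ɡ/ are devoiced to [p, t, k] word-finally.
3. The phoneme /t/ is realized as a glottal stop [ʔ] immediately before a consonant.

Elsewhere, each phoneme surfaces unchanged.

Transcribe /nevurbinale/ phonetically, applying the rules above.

[neːvuːrbiːnaːle]

/e/ — between /n/ and /v/, before a voiced consonant — surfaces as [eː] (rule 1).
Rule 1 applies to /u/ (between /v/ and /r/: before a voiced consonant) → [uː].
/b/ — between /r/ and /i/; rule 2 does not apply here → [b].
/i/ meets the environment for rule 1 (before a voiced consonant) → [iː].
/a/ (between /n/ and /l/): before a voiced consonant, so rule 1 applies → [aː].
/e/ (word-final): rule 1 targets it, but not before a voiced consonant → unchanged [e].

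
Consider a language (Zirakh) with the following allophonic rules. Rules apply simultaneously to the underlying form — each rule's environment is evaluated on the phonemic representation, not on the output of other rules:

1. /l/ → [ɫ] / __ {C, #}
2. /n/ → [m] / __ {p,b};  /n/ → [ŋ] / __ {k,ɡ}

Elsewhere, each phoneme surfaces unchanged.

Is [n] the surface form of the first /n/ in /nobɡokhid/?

Yes

/n/ (word-initial) is in the target of rule 2 but the environment (before a labial or velar stop) is not met → [n].
The actual realization is [n], which matches [n].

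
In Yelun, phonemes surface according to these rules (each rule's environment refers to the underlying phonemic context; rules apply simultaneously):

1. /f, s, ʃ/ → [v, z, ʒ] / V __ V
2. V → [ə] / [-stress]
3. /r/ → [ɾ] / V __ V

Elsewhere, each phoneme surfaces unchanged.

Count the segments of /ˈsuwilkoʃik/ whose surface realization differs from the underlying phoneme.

4

Segments that undergo a rule: /i/ → [ə] (rule 2); /o/ → [ə] (rule 2); /ʃ/ → [ʒ] (rule 1); /i/ → [ə] (rule 2).
All other segments surface unchanged.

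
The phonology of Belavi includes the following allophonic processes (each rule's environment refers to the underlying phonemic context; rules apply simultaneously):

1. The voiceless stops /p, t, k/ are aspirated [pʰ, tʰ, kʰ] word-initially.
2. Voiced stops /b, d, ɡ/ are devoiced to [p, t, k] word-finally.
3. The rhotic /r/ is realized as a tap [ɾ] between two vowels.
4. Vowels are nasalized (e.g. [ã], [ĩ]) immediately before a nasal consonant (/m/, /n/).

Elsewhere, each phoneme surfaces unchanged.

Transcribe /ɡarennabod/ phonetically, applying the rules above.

[ɡaɾẽnnabot]

/ɡ/ (word-initial) is in the target of rule 2 but the environment (word-finally) is not met → [ɡ].
/a/ (between /ɡ/ and /r/): rule 4 targets it, but not before a nasal consonant → unchanged [a].
Rule 3 applies to /r/ (between /a/ and /e/: between two vowels) → [ɾ].
Rule 4 applies to /e/ (between /r/ and /n/: before a nasal consonant) → [ẽ].
/a/ (between /n/ and /b/): rule 4 targets it, but not before a nasal consonant → unchanged [a].
/b/ (between /a/ and /o/) is in the target of rule 2 but the environment (word-finally) is not met → [b].
/o/ (between /b/ and /d/): rule 4 targets it, but not before a nasal consonant → unchanged [o].
/d/ meets the environment for rule 2 (word-finally) → [t].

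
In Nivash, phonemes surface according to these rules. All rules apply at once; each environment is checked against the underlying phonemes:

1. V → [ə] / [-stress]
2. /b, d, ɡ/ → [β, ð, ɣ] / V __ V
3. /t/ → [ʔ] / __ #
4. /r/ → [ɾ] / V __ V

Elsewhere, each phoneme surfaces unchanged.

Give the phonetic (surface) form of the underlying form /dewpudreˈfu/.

/d/ (word-initial): rule 2 targets it, but not between two vowels → unchanged [d].
/e/ meets the environment for rule 1 (in an unstressed syllable) → [ə].
/w/ stays [w].
/p/ stays [p].
/u/ (between /p/ and /d/): in an unstressed syllable, so rule 1 applies → [ə].
/d/ (between /u/ and /r/) is in the target of rule 2 but the environment (between two vowels) is not met → [d].
/r/ (between /d/ and /e/): rule 4 targets it, but not between two vowels → unchanged [r].
/e/ — between /r/ and /f/, in an unstressed syllable — surfaces as [ə] (rule 1).
/f/ stays [f].
/u/ (word-final): rule 1 targets it, but not in an unstressed syllable → unchanged [u].

[dəwpədrəˈfu]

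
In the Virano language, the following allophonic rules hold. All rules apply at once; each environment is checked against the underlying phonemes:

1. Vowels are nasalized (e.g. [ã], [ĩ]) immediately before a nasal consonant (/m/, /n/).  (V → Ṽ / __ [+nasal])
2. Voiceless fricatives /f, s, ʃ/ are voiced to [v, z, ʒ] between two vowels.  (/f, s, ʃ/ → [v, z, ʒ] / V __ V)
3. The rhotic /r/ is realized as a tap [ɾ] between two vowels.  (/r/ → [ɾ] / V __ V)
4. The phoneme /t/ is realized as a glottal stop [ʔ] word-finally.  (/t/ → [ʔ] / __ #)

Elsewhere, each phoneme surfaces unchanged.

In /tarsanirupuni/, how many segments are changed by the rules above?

3

Segments that undergo a rule: /a/ → [ã] (rule 1); /r/ → [ɾ] (rule 3); /u/ → [ũ] (rule 1).
All other segments surface unchanged.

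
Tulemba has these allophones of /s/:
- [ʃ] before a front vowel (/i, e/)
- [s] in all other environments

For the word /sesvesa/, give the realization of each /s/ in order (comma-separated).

[ʃ], [s], [s]

Occurrence 1 (position 1): before a front vowel (/i, e/) → [ʃ].
Occurrence 2 (position 3): no conditioning environment matches → elsewhere allophone [s].
Occurrence 3 (position 6): no conditioning environment matches → elsewhere allophone [s].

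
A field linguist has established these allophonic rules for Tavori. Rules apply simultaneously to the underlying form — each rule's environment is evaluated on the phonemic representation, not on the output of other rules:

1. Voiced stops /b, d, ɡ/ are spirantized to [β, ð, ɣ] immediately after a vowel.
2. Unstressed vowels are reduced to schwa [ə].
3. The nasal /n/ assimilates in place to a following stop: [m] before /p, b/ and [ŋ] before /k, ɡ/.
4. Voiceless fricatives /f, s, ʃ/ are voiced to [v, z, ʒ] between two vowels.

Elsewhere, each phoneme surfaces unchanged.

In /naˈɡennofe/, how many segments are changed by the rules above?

Segments that undergo a rule: /a/ → [ə] (rule 2); /ɡ/ → [ɣ] (rule 1); /o/ → [ə] (rule 2); /f/ → [v] (rule 4); /e/ → [ə] (rule 2).
All other segments surface unchanged.

5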